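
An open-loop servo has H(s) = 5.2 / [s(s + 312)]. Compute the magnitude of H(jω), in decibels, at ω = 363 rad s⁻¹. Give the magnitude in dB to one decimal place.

|j363 + 312| = √(363² + 312²) = 478.7
|j363| = 363
|H(j363)| = 5.2 / (478.7 × 363) = 2.9928e-05
20 log₁₀(2.9928e-05) = -90.48 dB

-90.5 dB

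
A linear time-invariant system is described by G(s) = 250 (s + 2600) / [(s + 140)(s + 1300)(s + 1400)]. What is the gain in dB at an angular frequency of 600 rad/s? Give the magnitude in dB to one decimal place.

|j600 + 2600| = √(600² + 2600²) = 2668
|j600 + 140| = √(600² + 140²) = 616.1
|j600 + 1300| = √(600² + 1300²) = 1432
|j600 + 1400| = √(600² + 1400²) = 1523
|G(j600)| = 250 × 2668 / (616.1 × 1432 × 1523) = 0.00049647
20 log₁₀(0.00049647) = -66.08 dB

-66.1 dB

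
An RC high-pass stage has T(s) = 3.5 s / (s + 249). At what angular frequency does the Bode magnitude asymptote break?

249 rad/sec

The single real pole at s = −249 gives a corner at ω = 249 rad/sec.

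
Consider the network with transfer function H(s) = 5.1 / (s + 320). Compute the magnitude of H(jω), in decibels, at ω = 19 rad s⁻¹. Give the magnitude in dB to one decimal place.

-36.0 dB

|j19 + 320| = √(19² + 320²) = 320.6
|H(j19)| = 5.1 / 320.6 = 0.015909
20 log₁₀(0.015909) = -35.97 dB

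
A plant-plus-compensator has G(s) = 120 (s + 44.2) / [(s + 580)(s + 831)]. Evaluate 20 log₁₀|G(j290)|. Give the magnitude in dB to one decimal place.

|j290 + 44.2| = √(290² + 44.2²) = 293.3
|j290 + 580| = √(290² + 580²) = 648.5
|j290 + 831| = √(290² + 831²) = 880.1
|G(j290)| = 120 × 293.3 / (648.5 × 880.1) = 0.061678
20 log₁₀(0.061678) = -24.20 dB

-24.2 dB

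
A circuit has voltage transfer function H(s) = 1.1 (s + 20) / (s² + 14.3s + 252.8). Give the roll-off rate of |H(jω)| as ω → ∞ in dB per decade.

With 1 zero and 2 poles, the high-frequency asymptotic slope is 20 × (1 − 2) = -20 dB/decade.

-20 dB/decade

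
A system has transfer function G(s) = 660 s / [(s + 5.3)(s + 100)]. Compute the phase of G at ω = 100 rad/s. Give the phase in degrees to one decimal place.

∠(j100) = 90.00°
∠(j100 + 5.3) = arctan(100/5.3) = 86.97°
∠(j100 + 100) = arctan(100/100) = 45.00°
∠G(j100) = 90.00° − (86.97° + 45.00°) = -41.97°

-42.0 deg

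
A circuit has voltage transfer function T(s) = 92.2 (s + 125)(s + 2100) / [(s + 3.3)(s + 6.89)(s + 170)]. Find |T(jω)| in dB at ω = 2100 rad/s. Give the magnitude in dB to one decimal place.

-24.2 dB

|j2100 + 125| = √(2100² + 125²) = 2104
|j2100 + 2100| = √(2100² + 2100²) = 2970
|j2100 + 3.3| = √(2100² + 3.3²) = 2100
|j2100 + 6.89| = √(2100² + 6.89²) = 2100
|j2100 + 170| = √(2100² + 170²) = 2107
|T(j2100)| = 92.2 × 2104 × 2970 / (2100 × 2100 × 2107) = 0.061997
20 log₁₀(0.061997) = -24.15 dB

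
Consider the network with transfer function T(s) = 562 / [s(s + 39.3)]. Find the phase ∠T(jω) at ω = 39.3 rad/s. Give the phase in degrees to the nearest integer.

∠(j39.3 + 39.3) = arctan(39.3/39.3) = 45.00°
∠(j39.3) = 90.00°
∠T(j39.3) = − (45.00° + 90.00°) = -135.00°

-135°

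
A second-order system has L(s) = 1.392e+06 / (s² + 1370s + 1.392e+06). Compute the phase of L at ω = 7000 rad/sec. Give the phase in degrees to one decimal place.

-168.6°

∠[(j7000)² + 1370(j7000) + 1.392e+06] = ∠[-4.7608e+07 + j9.59e+06] = 168.61°
∠L(j7000) = −168.61° = -168.61°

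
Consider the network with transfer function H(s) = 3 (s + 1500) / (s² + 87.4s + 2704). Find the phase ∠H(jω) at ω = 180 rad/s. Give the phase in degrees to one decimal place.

∠(j180 + 1500) = arctan(180/1500) = 6.84°
∠[(j180)² + 87.4(j180) + 2704] = ∠[-29696 + j15732] = 152.09°
∠H(j180) = 6.84° − 152.09° = -145.24°

-145.2°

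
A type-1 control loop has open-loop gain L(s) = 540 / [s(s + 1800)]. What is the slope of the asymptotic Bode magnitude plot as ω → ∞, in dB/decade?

-40 dB/decade

With 0 zeros and 2 poles, the high-frequency asymptotic slope is 20 × (0 − 2) = -40 dB/decade.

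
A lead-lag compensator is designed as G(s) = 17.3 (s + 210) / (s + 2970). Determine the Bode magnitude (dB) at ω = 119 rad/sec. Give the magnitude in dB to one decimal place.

|j119 + 210| = √(119² + 210²) = 241.4
|j119 + 2970| = √(119² + 2970²) = 2972
|G(j119)| = 17.3 × 241.4 / 2972 = 1.4049
20 log₁₀(1.4049) = 2.95 dB

3.0 dB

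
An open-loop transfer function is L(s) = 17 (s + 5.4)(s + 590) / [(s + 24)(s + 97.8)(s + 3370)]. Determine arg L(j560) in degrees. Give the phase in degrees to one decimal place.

-44.1°

∠(j560 + 5.4) = arctan(560/5.4) = 89.45°
∠(j560 + 590) = arctan(560/590) = 43.51°
∠(j560 + 24) = arctan(560/24) = 87.55°
∠(j560 + 97.8) = arctan(560/97.8) = 80.09°
∠(j560 + 3370) = arctan(560/3370) = 9.43°
∠L(j560) = 89.45° + 43.51° − (87.55° + 80.09° + 9.43°) = -44.12°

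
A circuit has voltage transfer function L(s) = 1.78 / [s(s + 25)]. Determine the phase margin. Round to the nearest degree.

Gain crossover: |L(jω)| = 1 at ω ≈ 0.0712 rad/sec.
∠L(j0.0712) = −90° − arctan(0.0712/25) ≈ -90.16°
PM = 180° + (-90.16°) = 89.84°

90°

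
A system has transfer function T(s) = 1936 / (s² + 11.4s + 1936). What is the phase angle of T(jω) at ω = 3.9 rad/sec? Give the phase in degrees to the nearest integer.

∠[(j3.9)² + 11.4(j3.9) + 1936] = ∠[1920.8 + j44.46] = 1.33°
∠T(j3.9) = −1.33° = -1.33°

-1°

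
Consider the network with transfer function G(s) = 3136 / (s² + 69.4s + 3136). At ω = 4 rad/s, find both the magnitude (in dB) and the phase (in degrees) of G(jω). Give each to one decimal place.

|G| = 0.0 dB, ∠G = -5.1°

|(j4)² + 69.4(j4) + 3136| = |3120 + j277.6| = 3132
|G(j4)| = 3136 / 3132 = 1.0012
20 log₁₀(1.0012) = 0.01 dB
∠[(j4)² + 69.4(j4) + 3136] = ∠[3120 + j277.6] = 5.08°
∠G(j4) = −5.08° = -5.08°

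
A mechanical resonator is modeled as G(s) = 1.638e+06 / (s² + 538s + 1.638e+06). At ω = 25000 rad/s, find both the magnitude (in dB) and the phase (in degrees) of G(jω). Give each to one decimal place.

|(j25000)² + 538(j25000) + 1.638e+06| = |-6.2336e+08 + j1.345e+07| = 6.235e+08
|G(j25000)| = 1.638e+06 / 6.235e+08 = 0.0026271
20 log₁₀(0.0026271) = -51.61 dB
∠[(j25000)² + 538(j25000) + 1.638e+06] = ∠[-6.2336e+08 + j1.345e+07] = 178.76°
∠G(j25000) = −178.76° = -178.76°

|G| = -51.6 dB, ∠G = -178.8°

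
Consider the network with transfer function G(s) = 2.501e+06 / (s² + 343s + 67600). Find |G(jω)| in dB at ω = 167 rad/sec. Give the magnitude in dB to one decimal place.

31.1 dB

|(j167)² + 343(j167) + 67600| = |39711 + j57281| = 6.97e+04
|G(j167)| = 2.501e+06 / 6.97e+04 = 35.882
20 log₁₀(35.882) = 31.10 dB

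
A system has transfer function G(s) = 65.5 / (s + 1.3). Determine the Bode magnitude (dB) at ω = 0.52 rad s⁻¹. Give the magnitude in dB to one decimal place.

33.4 dB

|j0.52 + 1.3| = √(0.52² + 1.3²) = 1.4
|G(j0.52)| = 65.5 / 1.4 = 46.781
20 log₁₀(46.781) = 33.40 dB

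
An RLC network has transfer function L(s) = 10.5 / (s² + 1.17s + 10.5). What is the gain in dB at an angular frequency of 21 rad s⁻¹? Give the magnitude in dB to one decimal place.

-32.3 dB

|(j21)² + 1.17(j21) + 10.5| = |-430.5 + j24.57| = 431.2
|L(j21)| = 10.5 / 431.2 = 0.024351
20 log₁₀(0.024351) = -32.27 dB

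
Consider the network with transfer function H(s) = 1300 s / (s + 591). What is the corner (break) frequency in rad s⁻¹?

The single real pole at s = −591 gives a corner at ω = 591 rad s⁻¹.

591 rad s⁻¹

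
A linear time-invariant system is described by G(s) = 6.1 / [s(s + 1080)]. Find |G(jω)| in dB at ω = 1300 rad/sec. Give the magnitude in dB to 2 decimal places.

-111.13 dB

|j1300 + 1080| = √(1300² + 1080²) = 1690
|j1300| = 1300
|G(j1300)| = 6.1 / (1690 × 1300) = 2.7764e-06
20 log₁₀(2.7764e-06) = -111.130 dB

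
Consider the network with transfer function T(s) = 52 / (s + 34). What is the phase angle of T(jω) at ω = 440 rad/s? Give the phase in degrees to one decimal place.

∠(j440 + 34) = arctan(440/34) = 85.58°
∠T(j440) = −85.58° = -85.58°

-85.6°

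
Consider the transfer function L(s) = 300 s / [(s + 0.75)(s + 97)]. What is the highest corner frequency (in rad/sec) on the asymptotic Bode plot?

Break frequencies occur at each pole and zero magnitude: 0.75 rad/sec, 97 rad/sec.
The highest is 97 rad/sec.

97 rad/sec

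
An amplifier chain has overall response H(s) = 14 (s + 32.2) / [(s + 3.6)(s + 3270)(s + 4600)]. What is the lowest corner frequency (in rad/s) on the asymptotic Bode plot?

Break frequencies occur at each pole and zero magnitude: 3.6 rad/s, 32.2 rad/s, 3270 rad/s, 4600 rad/s.
The lowest is 3.6 rad/s.

3.6 rad/s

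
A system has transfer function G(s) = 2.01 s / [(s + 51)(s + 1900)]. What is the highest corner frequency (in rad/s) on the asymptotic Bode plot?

Break frequencies occur at each pole and zero magnitude: 51 rad/s, 1900 rad/s.
The highest is 1900 rad/s.

1900 rad/s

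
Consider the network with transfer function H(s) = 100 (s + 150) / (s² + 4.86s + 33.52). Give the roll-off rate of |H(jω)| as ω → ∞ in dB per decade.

-20 dB/decade

With 1 zero and 2 poles, the high-frequency asymptotic slope is 20 × (1 − 2) = -20 dB/decade.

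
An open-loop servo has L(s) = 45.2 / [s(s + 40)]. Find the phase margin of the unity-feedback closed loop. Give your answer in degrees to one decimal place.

88.4°

Gain crossover: |L(jω)| = 1 at ω ≈ 1.13 rad/s.
∠L(j1.13) = −90° − arctan(1.13/40) ≈ -91.62°
PM = 180° + (-91.62°) = 88.38°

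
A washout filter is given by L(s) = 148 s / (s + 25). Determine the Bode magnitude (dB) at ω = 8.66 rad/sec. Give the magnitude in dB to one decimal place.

33.7 dB

|j8.66| = 8.66
|j8.66 + 25| = √(8.66² + 25²) = 26.46
|L(j8.66)| = 148 × 8.66 / 26.46 = 48.443
20 log₁₀(48.443) = 33.70 dB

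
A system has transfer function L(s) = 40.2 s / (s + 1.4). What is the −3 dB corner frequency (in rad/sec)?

For a single-pole high-pass, the −3 dB point is at the pole: ω = 1.4 rad/sec.

1.4 rad/sec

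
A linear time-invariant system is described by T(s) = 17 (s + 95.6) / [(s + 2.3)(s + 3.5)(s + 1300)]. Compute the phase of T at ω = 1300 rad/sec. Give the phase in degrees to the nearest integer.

∠(j1300 + 95.6) = arctan(1300/95.6) = 85.79°
∠(j1300 + 2.3) = arctan(1300/2.3) = 89.90°
∠(j1300 + 3.5) = arctan(1300/3.5) = 89.85°
∠(j1300 + 1300) = arctan(1300/1300) = 45.00°
∠T(j1300) = 85.79° − (89.90° + 89.85° + 45.00°) = -138.95°

-139°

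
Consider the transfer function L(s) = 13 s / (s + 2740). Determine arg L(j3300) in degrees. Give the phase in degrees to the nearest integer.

∠(j3300) = 90.00°
∠(j3300 + 2740) = arctan(3300/2740) = 50.30°
∠L(j3300) = 90.00° − 50.30° = 39.70°

40°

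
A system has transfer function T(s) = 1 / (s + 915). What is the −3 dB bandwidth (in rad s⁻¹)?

915 rad s⁻¹

For a single-pole low-pass, the −3 dB point is at the pole: ω = 915 rad s⁻¹.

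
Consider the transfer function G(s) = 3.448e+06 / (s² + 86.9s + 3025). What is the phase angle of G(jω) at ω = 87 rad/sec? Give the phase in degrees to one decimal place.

-121.0 deg

∠[(j87)² + 86.9(j87) + 3025] = ∠[-4544 + j7560.3] = 121.01°
∠G(j87) = −121.01° = -121.01°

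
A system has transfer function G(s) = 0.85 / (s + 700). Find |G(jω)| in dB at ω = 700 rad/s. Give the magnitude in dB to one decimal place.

-61.3 dB

|j700 + 700| = √(700² + 700²) = 989.9
|G(j700)| = 0.85 / 989.9 = 0.00085863
20 log₁₀(0.00085863) = -61.32 dB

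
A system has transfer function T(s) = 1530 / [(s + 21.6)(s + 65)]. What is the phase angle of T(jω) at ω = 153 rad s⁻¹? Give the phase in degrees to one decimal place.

-148.9°

∠(j153 + 21.6) = arctan(153/21.6) = 81.96°
∠(j153 + 65) = arctan(153/65) = 66.98°
∠T(j153) = − (81.96° + 66.98°) = -148.95°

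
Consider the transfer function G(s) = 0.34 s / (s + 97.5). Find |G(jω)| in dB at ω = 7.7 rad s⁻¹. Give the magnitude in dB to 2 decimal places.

|j7.7| = 7.7
|j7.7 + 97.5| = √(7.7² + 97.5²) = 97.8
|G(j7.7)| = 0.34 × 7.7 / 97.8 = 0.026768
20 log₁₀(0.026768) = -31.448 dB

-31.45 dB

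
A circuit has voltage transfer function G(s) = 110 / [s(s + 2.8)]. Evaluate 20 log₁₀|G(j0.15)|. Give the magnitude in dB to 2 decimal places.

|j0.15 + 2.8| = √(0.15² + 2.8²) = 2.804
|j0.15| = 0.15
|G(j0.15)| = 110 / (2.804 × 0.15) = 261.53
20 log₁₀(261.53) = 48.350 dB

48.35 dB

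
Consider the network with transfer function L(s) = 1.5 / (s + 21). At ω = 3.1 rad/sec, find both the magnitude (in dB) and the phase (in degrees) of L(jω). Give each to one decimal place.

|j3.1 + 21| = √(3.1² + 21²) = 21.23
|L(j3.1)| = 1.5 / 21.23 = 0.070663
20 log₁₀(0.070663) = -23.02 dB
∠(j3.1 + 21) = arctan(3.1/21) = 8.40°
∠L(j3.1) = −8.40° = -8.40°

|L| = -23.0 dB, ∠L = -8.4 deg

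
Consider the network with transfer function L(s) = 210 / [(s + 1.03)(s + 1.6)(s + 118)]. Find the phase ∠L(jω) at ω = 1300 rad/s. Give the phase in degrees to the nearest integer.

-265°

∠(j1300 + 1.03) = arctan(1300/1.03) = 89.95°
∠(j1300 + 1.6) = arctan(1300/1.6) = 89.93°
∠(j1300 + 118) = arctan(1300/118) = 84.81°
∠L(j1300) = − (89.95° + 89.93° + 84.81°) = -264.70°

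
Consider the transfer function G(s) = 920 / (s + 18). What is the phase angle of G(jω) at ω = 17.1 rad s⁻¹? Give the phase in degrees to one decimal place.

∠(j17.1 + 18) = arctan(17.1/18) = 43.53°
∠G(j17.1) = −43.53° = -43.53°

-43.5°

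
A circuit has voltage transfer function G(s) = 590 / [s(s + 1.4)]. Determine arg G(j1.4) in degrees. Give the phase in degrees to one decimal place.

-135.0 deg

∠(j1.4 + 1.4) = arctan(1.4/1.4) = 45.00°
∠(j1.4) = 90.00°
∠G(j1.4) = − (45.00° + 90.00°) = -135.00°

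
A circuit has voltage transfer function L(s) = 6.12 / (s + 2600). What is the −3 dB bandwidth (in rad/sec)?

2600 rad/sec

For a single-pole low-pass, the −3 dB point is at the pole: ω = 2600 rad/sec.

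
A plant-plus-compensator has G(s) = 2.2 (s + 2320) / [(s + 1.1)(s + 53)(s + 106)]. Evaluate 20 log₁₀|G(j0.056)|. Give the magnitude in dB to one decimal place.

|j0.056 + 2320| = √(0.056² + 2320²) = 2320
|j0.056 + 1.1| = √(0.056² + 1.1²) = 1.101
|j0.056 + 53| = √(0.056² + 53²) = 53
|j0.056 + 106| = √(0.056² + 106²) = 106
|G(j0.056)| = 2.2 × 2320 / (1.101 × 53 × 106) = 0.82485
20 log₁₀(0.82485) = -1.67 dB

-1.7 dB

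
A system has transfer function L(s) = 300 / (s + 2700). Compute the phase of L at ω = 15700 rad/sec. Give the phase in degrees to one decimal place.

∠(j15700 + 2700) = arctan(15700/2700) = 80.24°
∠L(j15700) = −80.24° = -80.24°

-80.2°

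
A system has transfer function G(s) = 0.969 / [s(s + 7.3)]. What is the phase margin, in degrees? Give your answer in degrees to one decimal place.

Gain crossover: |G(jω)| = 1 at ω ≈ 0.133 rad s⁻¹.
∠G(j0.133) = −90° − arctan(0.133/7.3) ≈ -91.04°
PM = 180° + (-91.04°) = 88.96°

89.0°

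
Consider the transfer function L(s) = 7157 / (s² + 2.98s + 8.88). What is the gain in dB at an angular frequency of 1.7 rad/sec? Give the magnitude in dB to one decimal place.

59.2 dB

|(j1.7)² + 2.98(j1.7) + 8.88| = |5.99 + j5.066| = 7.845
|L(j1.7)| = 7157 / 7.845 = 912.3
20 log₁₀(912.3) = 59.20 dB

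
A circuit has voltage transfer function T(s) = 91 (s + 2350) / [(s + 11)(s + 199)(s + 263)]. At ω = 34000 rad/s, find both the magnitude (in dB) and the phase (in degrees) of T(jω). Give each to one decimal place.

|j34000 + 2350| = √(34000² + 2350²) = 3.408e+04
|j34000 + 11| = √(34000² + 11²) = 3.4e+04
|j34000 + 199| = √(34000² + 199²) = 3.4e+04
|j34000 + 263| = √(34000² + 263²) = 3.4e+04
|T(j34000)| = 91 × 3.408e+04 / (3.4e+04 × 3.4e+04 × 3.4e+04) = 7.8904e-08
20 log₁₀(7.8904e-08) = -142.06 dB
∠(j34000 + 2350) = arctan(34000/2350) = 86.05°
∠(j34000 + 11) = arctan(34000/11) = 89.98°
∠(j34000 + 199) = arctan(34000/199) = 89.66°
∠(j34000 + 263) = arctan(34000/263) = 89.56°
∠T(j34000) = 86.05° − (89.98° + 89.66° + 89.56°) = -183.16°

|T| = -142.1 dB, ∠T = -183.2°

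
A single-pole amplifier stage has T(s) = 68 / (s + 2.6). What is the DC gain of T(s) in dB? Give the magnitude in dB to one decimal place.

T(0) = 68 / 2.6 = 26.154
20 log₁₀(26.154) = 28.35 dB

28.4 dB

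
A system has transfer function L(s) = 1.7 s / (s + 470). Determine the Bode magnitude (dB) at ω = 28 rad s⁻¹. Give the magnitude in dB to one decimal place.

-19.9 dB

|j28| = 28
|j28 + 470| = √(28² + 470²) = 470.8
|L(j28)| = 1.7 × 28 / 470.8 = 0.1011
20 log₁₀(0.1011) = -19.91 dB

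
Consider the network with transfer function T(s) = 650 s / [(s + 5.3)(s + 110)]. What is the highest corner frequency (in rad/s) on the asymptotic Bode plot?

Break frequencies occur at each pole and zero magnitude: 5.3 rad/s, 110 rad/s.
The highest is 110 rad/s.

110 rad/s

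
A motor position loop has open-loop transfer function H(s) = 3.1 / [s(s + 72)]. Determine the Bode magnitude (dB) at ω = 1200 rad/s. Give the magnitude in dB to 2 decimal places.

|j1200 + 72| = √(1200² + 72²) = 1202
|j1200| = 1200
|H(j1200)| = 3.1 / (1202 × 1200) = 2.1489e-06
20 log₁₀(2.1489e-06) = -113.356 dB

-113.36 dB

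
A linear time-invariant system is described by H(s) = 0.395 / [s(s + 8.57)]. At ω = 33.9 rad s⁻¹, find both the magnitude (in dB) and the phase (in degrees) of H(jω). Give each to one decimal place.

|j33.9 + 8.57| = √(33.9² + 8.57²) = 34.97
|j33.9| = 33.9
|H(j33.9)| = 0.395 / (34.97 × 33.9) = 0.00033323
20 log₁₀(0.00033323) = -69.55 dB
∠(j33.9 + 8.57) = arctan(33.9/8.57) = 75.81°
∠(j33.9) = 90.00°
∠H(j33.9) = − (75.81° + 90.00°) = -165.81°

|H| = -69.5 dB, ∠H = -165.8°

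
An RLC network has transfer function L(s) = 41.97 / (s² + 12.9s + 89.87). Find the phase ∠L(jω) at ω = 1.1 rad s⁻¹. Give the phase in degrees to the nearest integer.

-9°

∠[(j1.1)² + 12.9(j1.1) + 89.87] = ∠[88.66 + j14.19] = 9.09°
∠L(j1.1) = −9.09° = -9.09°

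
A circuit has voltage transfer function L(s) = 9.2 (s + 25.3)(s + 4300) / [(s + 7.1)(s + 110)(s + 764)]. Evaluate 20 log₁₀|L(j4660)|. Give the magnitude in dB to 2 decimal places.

-51.53 dB

|j4660 + 25.3| = √(4660² + 25.3²) = 4660
|j4660 + 4300| = √(4660² + 4300²) = 6341
|j4660 + 7.1| = √(4660² + 7.1²) = 4660
|j4660 + 110| = √(4660² + 110²) = 4661
|j4660 + 764| = √(4660² + 764²) = 4722
|L(j4660)| = 9.2 × 4660 × 6341 / (4660 × 4661 × 4722) = 0.0026502
20 log₁₀(0.0026502) = -51.534 dB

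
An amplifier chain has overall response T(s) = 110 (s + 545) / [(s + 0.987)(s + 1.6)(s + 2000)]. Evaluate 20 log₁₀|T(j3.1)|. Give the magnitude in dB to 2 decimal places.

8.44 dB

|j3.1 + 545| = √(3.1² + 545²) = 545
|j3.1 + 0.987| = √(3.1² + 0.987²) = 3.253
|j3.1 + 1.6| = √(3.1² + 1.6²) = 3.489
|j3.1 + 2000| = √(3.1² + 2000²) = 2000
|T(j3.1)| = 110 × 545 / (3.253 × 3.489 × 2000) = 2.6411
20 log₁₀(2.6411) = 8.436 dB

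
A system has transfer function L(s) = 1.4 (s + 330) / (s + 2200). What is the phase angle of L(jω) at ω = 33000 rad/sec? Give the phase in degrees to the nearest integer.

3°

∠(j33000 + 330) = arctan(33000/330) = 89.43°
∠(j33000 + 2200) = arctan(33000/2200) = 86.19°
∠L(j33000) = 89.43° − 86.19° = 3.24°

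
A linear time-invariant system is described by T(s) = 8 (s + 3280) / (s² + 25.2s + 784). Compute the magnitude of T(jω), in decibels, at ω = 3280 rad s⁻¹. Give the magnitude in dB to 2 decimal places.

-49.25 dB

|j3280 + 3280| = √(3280² + 3280²) = 4639
|(j3280)² + 25.2(j3280) + 784| = |-1.0758e+07 + j82656| = 1.076e+07
|T(j3280)| = 8 × 4639 / 1.076e+07 = 0.0034495
20 log₁₀(0.0034495) = -49.245 dB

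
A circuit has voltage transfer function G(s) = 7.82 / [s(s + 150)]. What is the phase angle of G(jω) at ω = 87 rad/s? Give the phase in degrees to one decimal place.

-120.1°

∠(j87 + 150) = arctan(87/150) = 30.11°
∠(j87) = 90.00°
∠G(j87) = − (30.11° + 90.00°) = -120.11°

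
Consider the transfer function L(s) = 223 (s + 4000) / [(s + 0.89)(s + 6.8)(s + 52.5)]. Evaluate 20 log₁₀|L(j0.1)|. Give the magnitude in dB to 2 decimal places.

|j0.1 + 4000| = √(0.1² + 4000²) = 4000
|j0.1 + 0.89| = √(0.1² + 0.89²) = 0.8956
|j0.1 + 6.8| = √(0.1² + 6.8²) = 6.801
|j0.1 + 52.5| = √(0.1² + 52.5²) = 52.5
|L(j0.1)| = 223 × 4000 / (0.8956 × 6.801 × 52.5) = 2789.6
20 log₁₀(2789.6) = 68.911 dB

68.91 dB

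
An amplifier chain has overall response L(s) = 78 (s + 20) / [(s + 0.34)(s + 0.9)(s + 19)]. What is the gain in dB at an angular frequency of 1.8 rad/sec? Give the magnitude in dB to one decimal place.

27.0 dB

|j1.8 + 20| = √(1.8² + 20²) = 20.08
|j1.8 + 0.34| = √(1.8² + 0.34²) = 1.832
|j1.8 + 0.9| = √(1.8² + 0.9²) = 2.012
|j1.8 + 19| = √(1.8² + 19²) = 19.09
|L(j1.8)| = 78 × 20.08 / (1.832 × 2.012 × 19.09) = 22.262
20 log₁₀(22.262) = 26.95 dB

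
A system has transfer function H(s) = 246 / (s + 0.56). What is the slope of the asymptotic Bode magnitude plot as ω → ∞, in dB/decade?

With 0 zeros and 1 pole, the high-frequency asymptotic slope is 20 × (0 − 1) = -20 dB/decade.

-20 dB/decade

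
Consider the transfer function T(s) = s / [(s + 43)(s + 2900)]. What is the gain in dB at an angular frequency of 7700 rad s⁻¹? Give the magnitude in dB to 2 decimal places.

|j7700| = 7700
|j7700 + 43| = √(7700² + 43²) = 7700
|j7700 + 2900| = √(7700² + 2900²) = 8228
|T(j7700)| = 1 × 7700 / (7700 × 8228) = 0.00012153
20 log₁₀(0.00012153) = -78.306 dB

-78.31 dB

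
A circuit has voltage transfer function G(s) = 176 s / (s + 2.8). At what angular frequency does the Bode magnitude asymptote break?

The single real pole at s = −2.8 gives a corner at ω = 2.8 rad/sec.

2.8 rad/sec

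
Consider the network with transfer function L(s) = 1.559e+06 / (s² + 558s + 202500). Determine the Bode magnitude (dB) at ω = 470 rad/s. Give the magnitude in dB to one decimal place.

15.5 dB

|(j470)² + 558(j470) + 202500| = |-18400 + j2.6226e+05| = 2.629e+05
|L(j470)| = 1.559e+06 / 2.629e+05 = 5.9299
20 log₁₀(5.9299) = 15.46 dB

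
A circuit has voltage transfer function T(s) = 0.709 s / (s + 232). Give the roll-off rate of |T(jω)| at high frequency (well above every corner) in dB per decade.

0 dB/decade

With 1 zero and 1 pole, the high-frequency asymptotic slope is 20 × (1 − 1) = 0 dB/decade.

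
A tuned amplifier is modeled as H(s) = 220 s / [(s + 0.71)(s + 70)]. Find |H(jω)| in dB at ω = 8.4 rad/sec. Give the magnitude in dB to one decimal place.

9.9 dB

|j8.4| = 8.4
|j8.4 + 0.71| = √(8.4² + 0.71²) = 8.43
|j8.4 + 70| = √(8.4² + 70²) = 70.5
|H(j8.4)| = 220 × 8.4 / (8.43 × 70.5) = 3.1094
20 log₁₀(3.1094) = 9.85 dB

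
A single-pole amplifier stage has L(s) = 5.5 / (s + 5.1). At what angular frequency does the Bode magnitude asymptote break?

The single real pole at s = −5.1 gives a corner at ω = 5.1 rad s⁻¹.

5.1 rad s⁻¹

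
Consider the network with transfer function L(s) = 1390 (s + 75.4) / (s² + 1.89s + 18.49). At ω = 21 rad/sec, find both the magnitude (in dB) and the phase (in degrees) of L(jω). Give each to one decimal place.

|j21 + 75.4| = √(21² + 75.4²) = 78.27
|(j21)² + 1.89(j21) + 18.49| = |-422.51 + j39.69| = 424.4
|L(j21)| = 1390 × 78.27 / 424.4 = 256.37
20 log₁₀(256.37) = 48.18 dB
∠(j21 + 75.4) = arctan(21/75.4) = 15.56°
∠[(j21)² + 1.89(j21) + 18.49] = ∠[-422.51 + j39.69] = 174.63°
∠L(j21) = 15.56° − 174.63° = -159.07°

|L| = 48.2 dB, ∠L = -159.1°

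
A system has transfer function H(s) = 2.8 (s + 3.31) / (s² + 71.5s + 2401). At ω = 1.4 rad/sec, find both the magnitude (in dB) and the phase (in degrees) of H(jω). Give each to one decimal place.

|H| = -47.6 dB, ∠H = 20.5°

|j1.4 + 3.31| = √(1.4² + 3.31²) = 3.594
|(j1.4)² + 71.5(j1.4) + 2401| = |2399 + j100.1| = 2401
|H(j1.4)| = 2.8 × 3.594 / 2401 = 0.0041909
20 log₁₀(0.0041909) = -47.55 dB
∠(j1.4 + 3.31) = arctan(1.4/3.31) = 22.93°
∠[(j1.4)² + 71.5(j1.4) + 2401] = ∠[2399 + j100.1] = 2.39°
∠H(j1.4) = 22.93° − 2.39° = 20.54°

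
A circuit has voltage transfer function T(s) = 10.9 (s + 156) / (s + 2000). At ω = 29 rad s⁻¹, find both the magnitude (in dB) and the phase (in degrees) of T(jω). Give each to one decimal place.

|j29 + 156| = √(29² + 156²) = 158.7
|j29 + 2000| = √(29² + 2000²) = 2000
|T(j29)| = 10.9 × 158.7 / 2000 = 0.86467
20 log₁₀(0.86467) = -1.26 dB
∠(j29 + 156) = arctan(29/156) = 10.53°
∠(j29 + 2000) = arctan(29/2000) = 0.83°
∠T(j29) = 10.53° − 0.83° = 9.70°

|T| = -1.3 dB, ∠T = 9.7°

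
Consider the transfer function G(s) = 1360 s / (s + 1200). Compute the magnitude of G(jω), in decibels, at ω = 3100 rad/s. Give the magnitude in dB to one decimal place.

62.1 dB

|j3100| = 3100
|j3100 + 1200| = √(3100² + 1200²) = 3324
|G(j3100)| = 1360 × 3100 / 3324 = 1268.3
20 log₁₀(1268.3) = 62.06 dB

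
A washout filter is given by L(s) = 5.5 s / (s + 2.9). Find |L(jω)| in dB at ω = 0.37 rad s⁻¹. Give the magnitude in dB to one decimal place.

|j0.37| = 0.37
|j0.37 + 2.9| = √(0.37² + 2.9²) = 2.924
|L(j0.37)| = 5.5 × 0.37 / 2.924 = 0.69608
20 log₁₀(0.69608) = -3.15 dB

-3.1 dB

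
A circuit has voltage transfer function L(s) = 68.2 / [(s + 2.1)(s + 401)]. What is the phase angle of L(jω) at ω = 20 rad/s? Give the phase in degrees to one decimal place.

∠(j20 + 2.1) = arctan(20/2.1) = 84.01°
∠(j20 + 401) = arctan(20/401) = 2.86°
∠L(j20) = − (84.01° + 2.86°) = -86.86°

-86.9°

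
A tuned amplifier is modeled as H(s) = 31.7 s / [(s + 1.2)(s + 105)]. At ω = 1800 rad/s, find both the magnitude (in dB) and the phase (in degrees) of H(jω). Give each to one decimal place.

|H| = -35.1 dB, ∠H = -86.6°

|j1800| = 1800
|j1800 + 1.2| = √(1800² + 1.2²) = 1800
|j1800 + 105| = √(1800² + 105²) = 1803
|H(j1800)| = 31.7 × 1800 / (1800 × 1803) = 0.017581
20 log₁₀(0.017581) = -35.10 dB
∠(j1800) = 90.00°
∠(j1800 + 1.2) = arctan(1800/1.2) = 89.96°
∠(j1800 + 105) = arctan(1800/105) = 86.66°
∠H(j1800) = 90.00° − (89.96° + 86.66°) = -86.62°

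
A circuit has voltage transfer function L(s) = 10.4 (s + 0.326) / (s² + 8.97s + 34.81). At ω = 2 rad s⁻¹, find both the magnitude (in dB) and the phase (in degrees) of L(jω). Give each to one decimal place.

|j2 + 0.326| = √(2² + 0.326²) = 2.026
|(j2)² + 8.97(j2) + 34.81| = |30.81 + j17.94| = 35.65
|L(j2)| = 10.4 × 2.026 / 35.65 = 0.59111
20 log₁₀(0.59111) = -4.57 dB
∠(j2 + 0.326) = arctan(2/0.326) = 80.74°
∠[(j2)² + 8.97(j2) + 34.81] = ∠[30.81 + j17.94] = 30.21°
∠L(j2) = 80.74° − 30.21° = 50.53°

|L| = -4.6 dB, ∠L = 50.5°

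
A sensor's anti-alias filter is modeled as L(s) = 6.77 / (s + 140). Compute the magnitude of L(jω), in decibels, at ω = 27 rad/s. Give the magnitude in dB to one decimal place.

|j27 + 140| = √(27² + 140²) = 142.6
|L(j27)| = 6.77 / 142.6 = 0.047482
20 log₁₀(0.047482) = -26.47 dB

-26.5 dB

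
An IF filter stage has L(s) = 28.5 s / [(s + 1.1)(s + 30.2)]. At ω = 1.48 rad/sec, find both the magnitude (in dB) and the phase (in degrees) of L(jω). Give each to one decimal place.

|j1.48| = 1.48
|j1.48 + 1.1| = √(1.48² + 1.1²) = 1.844
|j1.48 + 30.2| = √(1.48² + 30.2²) = 30.24
|L(j1.48)| = 28.5 × 1.48 / (1.844 × 30.24) = 0.75651
20 log₁₀(0.75651) = -2.42 dB
∠(j1.48) = 90.00°
∠(j1.48 + 1.1) = arctan(1.48/1.1) = 53.38°
∠(j1.48 + 30.2) = arctan(1.48/30.2) = 2.81°
∠L(j1.48) = 90.00° − (53.38° + 2.81°) = 33.82°

|L| = -2.4 dB, ∠L = 33.8°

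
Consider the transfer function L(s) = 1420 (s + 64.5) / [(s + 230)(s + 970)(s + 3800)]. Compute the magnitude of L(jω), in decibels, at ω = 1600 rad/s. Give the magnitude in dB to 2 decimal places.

|j1600 + 64.5| = √(1600² + 64.5²) = 1601
|j1600 + 230| = √(1600² + 230²) = 1616
|j1600 + 970| = √(1600² + 970²) = 1871
|j1600 + 3800| = √(1600² + 3800²) = 4123
|L(j1600)| = 1420 × 1601 / (1616 × 1871 × 4123) = 0.00018234
20 log₁₀(0.00018234) = -74.782 dB

-74.78 dB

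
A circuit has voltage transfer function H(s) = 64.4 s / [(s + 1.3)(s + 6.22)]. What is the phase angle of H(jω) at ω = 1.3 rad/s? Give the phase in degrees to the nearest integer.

33 deg

∠(j1.3) = 90.00°
∠(j1.3 + 1.3) = arctan(1.3/1.3) = 45.00°
∠(j1.3 + 6.22) = arctan(1.3/6.22) = 11.81°
∠H(j1.3) = 90.00° − (45.00° + 11.81°) = 33.19°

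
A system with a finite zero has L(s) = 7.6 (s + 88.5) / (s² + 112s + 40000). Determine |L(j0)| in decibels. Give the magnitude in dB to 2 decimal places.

-35.49 dB

L(0) = 7.6 × 88.5 / 40000 = 0.016815
20 log₁₀(0.016815) = -35.486 dB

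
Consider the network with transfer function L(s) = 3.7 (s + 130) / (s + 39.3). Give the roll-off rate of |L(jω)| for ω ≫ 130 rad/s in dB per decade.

0 dB/decade

With 1 zero and 1 pole, the high-frequency asymptotic slope is 20 × (1 − 1) = 0 dB/decade.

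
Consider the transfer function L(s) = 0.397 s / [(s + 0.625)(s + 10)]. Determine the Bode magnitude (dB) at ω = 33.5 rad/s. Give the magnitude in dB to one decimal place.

-38.9 dB

|j33.5| = 33.5
|j33.5 + 0.625| = √(33.5² + 0.625²) = 33.51
|j33.5 + 10| = √(33.5² + 10²) = 34.96
|L(j33.5)| = 0.397 × 33.5 / (33.51 × 34.96) = 0.011354
20 log₁₀(0.011354) = -38.90 dB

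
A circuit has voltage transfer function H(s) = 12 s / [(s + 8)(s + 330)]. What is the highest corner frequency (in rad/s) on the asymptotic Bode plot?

Break frequencies occur at each pole and zero magnitude: 8 rad/s, 330 rad/s.
The highest is 330 rad/s.

330 rad/s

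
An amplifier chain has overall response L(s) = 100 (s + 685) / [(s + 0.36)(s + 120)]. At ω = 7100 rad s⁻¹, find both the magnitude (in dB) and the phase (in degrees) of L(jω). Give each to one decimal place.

|j7100 + 685| = √(7100² + 685²) = 7133
|j7100 + 0.36| = √(7100² + 0.36²) = 7100
|j7100 + 120| = √(7100² + 120²) = 7101
|L(j7100)| = 100 × 7133 / (7100 × 7101) = 0.014148
20 log₁₀(0.014148) = -36.99 dB
∠(j7100 + 685) = arctan(7100/685) = 84.49°
∠(j7100 + 0.36) = arctan(7100/0.36) = 90.00°
∠(j7100 + 120) = arctan(7100/120) = 89.03°
∠L(j7100) = 84.49° − (90.00° + 89.03°) = -94.54°

|L| = -37.0 dB, ∠L = -94.5°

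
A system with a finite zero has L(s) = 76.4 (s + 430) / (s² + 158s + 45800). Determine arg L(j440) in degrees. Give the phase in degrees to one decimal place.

-109.2°

∠(j440 + 430) = arctan(440/430) = 45.66°
∠[(j440)² + 158(j440) + 45800] = ∠[-1.478e+05 + j69520] = 154.81°
∠L(j440) = 45.66° − 154.81° = -109.15°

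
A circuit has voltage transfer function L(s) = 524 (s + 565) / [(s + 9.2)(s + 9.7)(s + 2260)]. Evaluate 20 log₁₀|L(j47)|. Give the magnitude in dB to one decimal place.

|j47 + 565| = √(47² + 565²) = 567
|j47 + 9.2| = √(47² + 9.2²) = 47.89
|j47 + 9.7| = √(47² + 9.7²) = 47.99
|j47 + 2260| = √(47² + 2260²) = 2260
|L(j47)| = 524 × 567 / (47.89 × 47.99 × 2260) = 0.057182
20 log₁₀(0.057182) = -24.85 dB

-24.9 dB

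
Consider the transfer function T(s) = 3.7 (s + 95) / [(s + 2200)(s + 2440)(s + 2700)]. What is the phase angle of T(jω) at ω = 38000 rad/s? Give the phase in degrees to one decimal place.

∠(j38000 + 95) = arctan(38000/95) = 89.86°
∠(j38000 + 2200) = arctan(38000/2200) = 86.69°
∠(j38000 + 2440) = arctan(38000/2440) = 86.33°
∠(j38000 + 2700) = arctan(38000/2700) = 85.94°
∠T(j38000) = 89.86° − (86.69° + 86.33° + 85.94°) = -169.09°

-169.1°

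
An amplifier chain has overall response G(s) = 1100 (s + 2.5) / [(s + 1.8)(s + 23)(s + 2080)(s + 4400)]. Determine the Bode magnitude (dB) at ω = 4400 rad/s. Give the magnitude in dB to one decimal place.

|j4400 + 2.5| = √(4400² + 2.5²) = 4400
|j4400 + 1.8| = √(4400² + 1.8²) = 4400
|j4400 + 23| = √(4400² + 23²) = 4400
|j4400 + 2080| = √(4400² + 2080²) = 4867
|j4400 + 4400| = √(4400² + 4400²) = 6223
|G(j4400)| = 1100 × 4400 / (4400 × 4400 × 4867 × 6223) = 8.255e-09
20 log₁₀(8.255e-09) = -161.67 dB

-161.7 dB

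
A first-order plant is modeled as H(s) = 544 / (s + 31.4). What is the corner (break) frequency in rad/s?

31.4 rad/s

The single real pole at s = −31.4 gives a corner at ω = 31.4 rad/s.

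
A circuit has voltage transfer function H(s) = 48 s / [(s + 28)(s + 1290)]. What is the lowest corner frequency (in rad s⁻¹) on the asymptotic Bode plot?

Break frequencies occur at each pole and zero magnitude: 28 rad s⁻¹, 1290 rad s⁻¹.
The lowest is 28 rad s⁻¹.

28 rad s⁻¹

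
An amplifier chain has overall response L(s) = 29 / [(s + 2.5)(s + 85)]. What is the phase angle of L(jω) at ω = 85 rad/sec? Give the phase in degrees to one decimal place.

-133.3°

∠(j85 + 2.5) = arctan(85/2.5) = 88.32°
∠(j85 + 85) = arctan(85/85) = 45.00°
∠L(j85) = − (88.32° + 45.00°) = -133.32°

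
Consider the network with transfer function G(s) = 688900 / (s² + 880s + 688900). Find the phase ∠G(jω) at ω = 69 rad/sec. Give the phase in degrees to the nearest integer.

-5°

∠[(j69)² + 880(j69) + 688900] = ∠[6.8414e+05 + j60720] = 5.07°
∠G(j69) = −5.07° = -5.07°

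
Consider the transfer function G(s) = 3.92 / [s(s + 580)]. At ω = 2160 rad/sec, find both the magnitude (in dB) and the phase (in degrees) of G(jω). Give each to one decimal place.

|j2160 + 580| = √(2160² + 580²) = 2237
|j2160| = 2160
|G(j2160)| = 3.92 / (2237 × 2160) = 8.1145e-07
20 log₁₀(8.1145e-07) = -121.81 dB
∠(j2160 + 580) = arctan(2160/580) = 74.97°
∠(j2160) = 90.00°
∠G(j2160) = − (74.97° + 90.00°) = -164.97°

|G| = -121.8 dB, ∠G = -165.0 deg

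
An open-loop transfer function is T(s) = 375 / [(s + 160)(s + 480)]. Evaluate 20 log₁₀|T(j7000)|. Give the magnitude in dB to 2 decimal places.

-102.35 dB

|j7000 + 160| = √(7000² + 160²) = 7002
|j7000 + 480| = √(7000² + 480²) = 7016
|T(j7000)| = 375 / (7002 × 7016) = 7.6331e-06
20 log₁₀(7.6331e-06) = -102.346 dB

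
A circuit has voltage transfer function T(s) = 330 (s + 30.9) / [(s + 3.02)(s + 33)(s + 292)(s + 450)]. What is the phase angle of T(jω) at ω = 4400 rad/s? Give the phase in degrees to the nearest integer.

-260°

∠(j4400 + 30.9) = arctan(4400/30.9) = 89.60°
∠(j4400 + 3.02) = arctan(4400/3.02) = 89.96°
∠(j4400 + 33) = arctan(4400/33) = 89.57°
∠(j4400 + 292) = arctan(4400/292) = 86.20°
∠(j4400 + 450) = arctan(4400/450) = 84.16°
∠T(j4400) = 89.60° − (89.96° + 89.57° + 86.20° + 84.16°) = -260.30°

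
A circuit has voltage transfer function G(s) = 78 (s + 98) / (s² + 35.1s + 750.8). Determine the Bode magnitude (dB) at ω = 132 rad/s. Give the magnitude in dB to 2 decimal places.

-2.60 dB

|j132 + 98| = √(132² + 98²) = 164.4
|(j132)² + 35.1(j132) + 750.8| = |-16673 + j4633.2| = 1.73e+04
|G(j132)| = 78 × 164.4 / 1.73e+04 = 0.74102
20 log₁₀(0.74102) = -2.603 dB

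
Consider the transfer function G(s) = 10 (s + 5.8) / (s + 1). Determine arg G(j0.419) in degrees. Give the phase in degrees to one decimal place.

∠(j0.419 + 5.8) = arctan(0.419/5.8) = 4.13°
∠(j0.419 + 1) = arctan(0.419/1) = 22.73°
∠G(j0.419) = 4.13° − 22.73° = -18.60°

-18.6°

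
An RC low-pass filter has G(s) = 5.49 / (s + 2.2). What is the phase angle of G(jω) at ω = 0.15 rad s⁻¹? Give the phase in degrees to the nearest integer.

-4 deg

∠(j0.15 + 2.2) = arctan(0.15/2.2) = 3.90°
∠G(j0.15) = −3.90° = -3.90°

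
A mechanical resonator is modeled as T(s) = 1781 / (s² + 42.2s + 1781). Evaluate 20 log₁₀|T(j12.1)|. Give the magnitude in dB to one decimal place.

0.3 dB

|(j12.1)² + 42.2(j12.1) + 1781| = |1634.6 + j510.62| = 1712
|T(j12.1)| = 1781 / 1712 = 1.04
20 log₁₀(1.04) = 0.34 dB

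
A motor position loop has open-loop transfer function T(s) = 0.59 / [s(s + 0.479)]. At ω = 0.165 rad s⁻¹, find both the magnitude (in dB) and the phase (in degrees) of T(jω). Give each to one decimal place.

|j0.165 + 0.479| = √(0.165² + 0.479²) = 0.5066
|j0.165| = 0.165
|T(j0.165)| = 0.59 / (0.5066 × 0.165) = 7.058
20 log₁₀(7.058) = 16.97 dB
∠(j0.165 + 0.479) = arctan(0.165/0.479) = 19.01°
∠(j0.165) = 90.00°
∠T(j0.165) = − (19.01° + 90.00°) = -109.01°

|T| = 17.0 dB, ∠T = -109.0°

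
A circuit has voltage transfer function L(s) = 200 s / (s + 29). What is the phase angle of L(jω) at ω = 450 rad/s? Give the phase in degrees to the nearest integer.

∠(j450) = 90.00°
∠(j450 + 29) = arctan(450/29) = 86.31°
∠L(j450) = 90.00° − 86.31° = 3.69°

4°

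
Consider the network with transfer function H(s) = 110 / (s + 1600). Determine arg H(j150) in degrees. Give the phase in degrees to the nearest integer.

∠(j150 + 1600) = arctan(150/1600) = 5.36°
∠H(j150) = −5.36° = -5.36°

-5°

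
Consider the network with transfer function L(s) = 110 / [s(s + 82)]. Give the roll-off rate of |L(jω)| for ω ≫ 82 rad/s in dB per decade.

-40 dB/decade

With 0 zeros and 2 poles, the high-frequency asymptotic slope is 20 × (0 − 2) = -40 dB/decade.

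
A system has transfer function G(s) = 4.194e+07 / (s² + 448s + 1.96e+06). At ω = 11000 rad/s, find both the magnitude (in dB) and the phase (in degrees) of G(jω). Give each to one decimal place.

|G| = -9.1 dB, ∠G = -177.6°

|(j11000)² + 448(j11000) + 1.96e+06| = |-1.1904e+08 + j4.928e+06| = 1.191e+08
|G(j11000)| = 4.194e+07 / 1.191e+08 = 0.35202
20 log₁₀(0.35202) = -9.07 dB
∠[(j11000)² + 448(j11000) + 1.96e+06] = ∠[-1.1904e+08 + j4.928e+06] = 177.63°
∠G(j11000) = −177.63° = -177.63°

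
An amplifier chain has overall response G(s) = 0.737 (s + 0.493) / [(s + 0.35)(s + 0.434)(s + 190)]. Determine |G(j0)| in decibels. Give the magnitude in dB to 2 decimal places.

G(0) = 0.737 × 0.493 / (0.35 × 0.434 × 190) = 0.012589
20 log₁₀(0.012589) = -38.000 dB

-38.00 dB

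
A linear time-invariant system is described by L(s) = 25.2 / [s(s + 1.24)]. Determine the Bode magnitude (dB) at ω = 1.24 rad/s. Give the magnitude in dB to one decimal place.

21.3 dB

|j1.24 + 1.24| = √(1.24² + 1.24²) = 1.754
|j1.24| = 1.24
|L(j1.24)| = 25.2 / (1.754 × 1.24) = 11.589
20 log₁₀(11.589) = 21.28 dB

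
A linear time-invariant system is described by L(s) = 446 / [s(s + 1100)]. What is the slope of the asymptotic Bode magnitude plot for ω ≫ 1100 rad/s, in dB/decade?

With 0 zeros and 2 poles, the high-frequency asymptotic slope is 20 × (0 − 2) = -40 dB/decade.

-40 dB/decade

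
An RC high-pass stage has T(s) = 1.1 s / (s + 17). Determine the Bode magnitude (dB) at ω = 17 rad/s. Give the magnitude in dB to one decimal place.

|j17| = 17
|j17 + 17| = √(17² + 17²) = 24.04
|T(j17)| = 1.1 × 17 / 24.04 = 0.77782
20 log₁₀(0.77782) = -2.18 dB

-2.2 dB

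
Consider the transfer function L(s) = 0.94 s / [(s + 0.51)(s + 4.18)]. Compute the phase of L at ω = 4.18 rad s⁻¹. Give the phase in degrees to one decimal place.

∠(j4.18) = 90.00°
∠(j4.18 + 0.51) = arctan(4.18/0.51) = 83.04°
∠(j4.18 + 4.18) = arctan(4.18/4.18) = 45.00°
∠L(j4.18) = 90.00° − (83.04° + 45.00°) = -38.04°

-38.0°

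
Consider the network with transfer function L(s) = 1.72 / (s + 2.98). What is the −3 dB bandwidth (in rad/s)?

2.98 rad/s

For a single-pole low-pass, the −3 dB point is at the pole: ω = 2.98 rad/s.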